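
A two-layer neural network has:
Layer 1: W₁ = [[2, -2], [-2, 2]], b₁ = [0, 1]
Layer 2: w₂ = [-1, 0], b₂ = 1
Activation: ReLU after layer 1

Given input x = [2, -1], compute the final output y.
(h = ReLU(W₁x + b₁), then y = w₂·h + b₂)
y = -5

Layer 1 pre-activation: z₁ = [6, -5]
After ReLU: h = [6, 0]
Layer 2 output: y = -1×6 + 0×0 + 1 = -5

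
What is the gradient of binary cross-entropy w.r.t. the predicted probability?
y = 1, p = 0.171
∂L/∂p = -5.848

∂L/∂p = -y/p + (1-y)/(1-p) = -1/0.171 + 0 = -5.848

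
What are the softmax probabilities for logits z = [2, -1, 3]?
p = [0.2654, 0.0132, 0.7214]

exp(z) = [7.389, 0.3679, 20.09]
Sum = 27.84
p = [0.2654, 0.0132, 0.7214]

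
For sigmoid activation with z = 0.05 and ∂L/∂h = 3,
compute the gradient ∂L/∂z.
∂L/∂z = 0.7495

σ(0.05) = 0.5125
σ'(0.05) = σ(0.05)(1 - σ(0.05)) = 0.5125 × 0.4875 = 0.2498
∂L/∂z = ∂L/∂h · σ'(z) = 3 × 0.2498 = 0.7495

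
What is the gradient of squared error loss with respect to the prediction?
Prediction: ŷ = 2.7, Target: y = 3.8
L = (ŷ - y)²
∂L/∂ŷ = -2.2

∂L/∂ŷ = 2(ŷ - y) = 2(2.7 - 3.8) = 2(-1.1) = -2.2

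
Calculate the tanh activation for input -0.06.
-0.05993

tanh(-0.06) = (e^(-0.06) - e^(0.06))/(e^(-0.06) + e^(0.06)) = -0.05993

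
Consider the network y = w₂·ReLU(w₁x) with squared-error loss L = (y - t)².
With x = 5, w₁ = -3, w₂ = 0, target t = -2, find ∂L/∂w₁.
∂L/∂w₁ = 0

Forward pass:
z = w₁x = -3×5 = -15
h = ReLU(-15) = 0
y = w₂h = 0×0 = 0

Backward pass:
∂L/∂y = 2(y - t) = 2(0 - -2) = 4
∂y/∂h = w₂ = 0
∂h/∂z = 0 (ReLU derivative)
∂z/∂w₁ = x = 5

∂L/∂w₁ = 4 × 0 × 0 × 5 = 0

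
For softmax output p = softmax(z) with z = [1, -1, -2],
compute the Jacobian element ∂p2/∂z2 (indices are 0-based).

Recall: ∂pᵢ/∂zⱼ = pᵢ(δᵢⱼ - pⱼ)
∂p2/∂z2 = 0.04025

p = softmax(z) = [0.8438, 0.1142, 0.04201]
p2 = 0.04201

∂p2/∂z2 = p2(1 - p2) = 0.04201 × (1 - 0.04201) = 0.04025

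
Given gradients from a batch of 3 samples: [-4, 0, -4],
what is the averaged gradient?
Average gradient = -2.667

Average = (1/3)(-4 + 0 + -4) = -8/3 = -2.667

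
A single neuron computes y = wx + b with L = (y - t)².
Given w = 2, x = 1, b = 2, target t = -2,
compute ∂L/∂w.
∂L/∂w = 12

y = wx + b = (2)(1) + 2 = 4
∂L/∂y = 2(y - t) = 2(4 - -2) = 12
∂y/∂w = x = 1
∂L/∂w = ∂L/∂y · ∂y/∂w = 12 × 1 = 12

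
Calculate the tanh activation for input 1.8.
0.9468

tanh(1.8) = (e^(1.8) - e^(-1.8))/(e^(1.8) + e^(-1.8)) = 0.9468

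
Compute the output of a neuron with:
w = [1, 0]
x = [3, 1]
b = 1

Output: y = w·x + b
y = 4

y = (1)(3) + (0)(1) + 1 = 4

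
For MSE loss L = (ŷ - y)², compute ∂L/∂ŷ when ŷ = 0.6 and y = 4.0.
∂L/∂ŷ = -6.8

∂L/∂ŷ = 2(ŷ - y) = 2(0.6 - 4.0) = 2(-3.4) = -6.8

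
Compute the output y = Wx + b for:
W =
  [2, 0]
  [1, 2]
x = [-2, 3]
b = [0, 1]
y = [-4, 5]

Wx = [2×-2 + 0×3, 1×-2 + 2×3]
   = [-4, 4]
y = Wx + b = [-4 + 0, 4 + 1] = [-4, 5]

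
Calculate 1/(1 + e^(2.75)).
0.06009

sigmoid(-2.75) = 1/(1 + e^(2.75)) = 1/(1 + 15.64) = 0.06009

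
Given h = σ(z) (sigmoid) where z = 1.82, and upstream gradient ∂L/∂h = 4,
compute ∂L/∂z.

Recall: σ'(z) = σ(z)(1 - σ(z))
∂L/∂z = 0.48

σ(1.82) = 0.8606
σ'(1.82) = σ(1.82)(1 - σ(1.82)) = 0.8606 × 0.1394 = 0.12
∂L/∂z = ∂L/∂h · σ'(z) = 4 × 0.12 = 0.48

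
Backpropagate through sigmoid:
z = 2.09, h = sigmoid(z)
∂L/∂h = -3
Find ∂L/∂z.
∂L/∂z = -0.2939

σ(2.09) = 0.8899
σ'(2.09) = σ(2.09)(1 - σ(2.09)) = 0.8899 × 0.1101 = 0.09796
∂L/∂z = ∂L/∂h · σ'(z) = -3 × 0.09796 = -0.2939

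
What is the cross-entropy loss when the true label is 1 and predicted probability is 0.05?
L = 2.996

L = -1·log(0.05) - 0·log(0.95) = -log(0.05) = 2.996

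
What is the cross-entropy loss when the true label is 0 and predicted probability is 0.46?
L = 0.6162

L = -0·log(0.46) - 1·log(0.54) = -log(0.54) = 0.6162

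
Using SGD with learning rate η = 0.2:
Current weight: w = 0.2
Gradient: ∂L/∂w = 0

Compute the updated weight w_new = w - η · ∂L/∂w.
w_new = 0.2

w_new = w - η·∂L/∂w = 0.2 - 0.2×(0) = 0.2 - (0) = 0.2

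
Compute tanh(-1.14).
-0.8144

tanh(-1.14) = (e^(-1.14) - e^(1.14))/(e^(-1.14) + e^(1.14)) = -0.8144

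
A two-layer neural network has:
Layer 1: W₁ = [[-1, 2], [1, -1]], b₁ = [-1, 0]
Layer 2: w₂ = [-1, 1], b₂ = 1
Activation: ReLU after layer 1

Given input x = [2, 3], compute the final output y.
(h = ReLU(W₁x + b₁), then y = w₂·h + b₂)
y = -2

Layer 1 pre-activation: z₁ = [3, -1]
After ReLU: h = [3, 0]
Layer 2 output: y = -1×3 + 1×0 + 1 = -2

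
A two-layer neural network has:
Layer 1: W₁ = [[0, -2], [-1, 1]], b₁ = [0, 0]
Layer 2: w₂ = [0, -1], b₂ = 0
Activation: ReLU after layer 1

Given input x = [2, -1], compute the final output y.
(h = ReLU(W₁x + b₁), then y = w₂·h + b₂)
y = 0

Layer 1 pre-activation: z₁ = [2, -3]
After ReLU: h = [2, 0]
Layer 2 output: y = 0×2 + -1×0 + 0 = 0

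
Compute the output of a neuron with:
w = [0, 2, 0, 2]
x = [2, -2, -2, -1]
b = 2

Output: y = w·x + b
y = -4

y = (0)(2) + (2)(-2) + (0)(-2) + (2)(-1) + 2 = -4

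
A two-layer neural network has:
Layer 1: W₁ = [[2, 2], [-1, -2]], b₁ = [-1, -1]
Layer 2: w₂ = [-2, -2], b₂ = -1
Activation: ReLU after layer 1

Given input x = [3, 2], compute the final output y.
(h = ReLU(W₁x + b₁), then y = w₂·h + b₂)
y = -19

Layer 1 pre-activation: z₁ = [9, -8]
After ReLU: h = [9, 0]
Layer 2 output: y = -2×9 + -2×0 + -1 = -19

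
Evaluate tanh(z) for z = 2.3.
0.9801

tanh(2.3) = (e^(2.3) - e^(-2.3))/(e^(2.3) + e^(-2.3)) = 0.9801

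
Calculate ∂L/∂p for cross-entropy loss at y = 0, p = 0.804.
∂L/∂p = 5.102

∂L/∂p = -y/p + (1-y)/(1-p) = 0 + 1/0.196 = 5.102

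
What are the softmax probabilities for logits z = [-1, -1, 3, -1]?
p = [0.0174, 0.0174, 0.9479, 0.0174]

exp(z) = [0.3679, 0.3679, 20.09, 0.3679]
Sum = 21.19
p = [0.0174, 0.0174, 0.9479, 0.0174]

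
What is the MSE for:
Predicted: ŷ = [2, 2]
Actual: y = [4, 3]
MSE = 2.5

MSE = (1/2)((2-4)² + (2-3)²) = (1/2)(4 + 1) = 2.5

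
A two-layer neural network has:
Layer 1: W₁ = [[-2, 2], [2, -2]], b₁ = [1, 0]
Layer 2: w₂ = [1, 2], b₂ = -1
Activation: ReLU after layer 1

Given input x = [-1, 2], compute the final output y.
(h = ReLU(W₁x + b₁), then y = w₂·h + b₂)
y = 6

Layer 1 pre-activation: z₁ = [7, -6]
After ReLU: h = [7, 0]
Layer 2 output: y = 1×7 + 2×0 + -1 = 6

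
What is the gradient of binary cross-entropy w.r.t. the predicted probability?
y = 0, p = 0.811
∂L/∂p = 5.291

∂L/∂p = -y/p + (1-y)/(1-p) = 0 + 1/0.189 = 5.291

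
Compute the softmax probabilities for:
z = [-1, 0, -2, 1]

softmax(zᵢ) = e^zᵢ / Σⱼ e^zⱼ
p = [0.0871, 0.2369, 0.0321, 0.6439]

exp(z) = [0.3679, 1, 0.1353, 2.718]
Sum = 4.221
p = [0.0871, 0.2369, 0.0321, 0.6439]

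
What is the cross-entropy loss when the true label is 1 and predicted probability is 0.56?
L = 0.5798

L = -1·log(0.56) - 0·log(0.44) = -log(0.56) = 0.5798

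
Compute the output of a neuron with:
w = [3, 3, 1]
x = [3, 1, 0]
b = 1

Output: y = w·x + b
y = 13

y = (3)(3) + (3)(1) + (1)(0) + 1 = 13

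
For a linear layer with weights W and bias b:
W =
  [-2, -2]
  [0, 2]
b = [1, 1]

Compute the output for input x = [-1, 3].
y = [-3, 7]

Wx = [-2×-1 + -2×3, 0×-1 + 2×3]
   = [-4, 6]
y = Wx + b = [-4 + 1, 6 + 1] = [-3, 7]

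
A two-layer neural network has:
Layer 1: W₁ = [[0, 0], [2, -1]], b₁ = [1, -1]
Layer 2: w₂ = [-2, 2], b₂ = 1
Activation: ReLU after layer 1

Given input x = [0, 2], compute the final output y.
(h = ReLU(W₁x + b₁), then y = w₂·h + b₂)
y = -1

Layer 1 pre-activation: z₁ = [1, -3]
After ReLU: h = [1, 0]
Layer 2 output: y = -2×1 + 2×0 + 1 = -1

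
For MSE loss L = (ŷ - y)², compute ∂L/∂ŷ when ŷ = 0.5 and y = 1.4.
∂L/∂ŷ = -1.8

∂L/∂ŷ = 2(ŷ - y) = 2(0.5 - 1.4) = 2(-0.9) = -1.8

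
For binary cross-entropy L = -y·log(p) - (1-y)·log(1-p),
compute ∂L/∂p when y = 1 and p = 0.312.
∂L/∂p = -3.205

∂L/∂p = -y/p + (1-y)/(1-p) = -1/0.312 + 0 = -3.205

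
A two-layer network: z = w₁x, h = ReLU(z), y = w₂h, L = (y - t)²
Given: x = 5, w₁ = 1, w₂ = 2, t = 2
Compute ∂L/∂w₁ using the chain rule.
∂L/∂w₁ = 160

Forward pass:
z = w₁x = 1×5 = 5
h = ReLU(5) = 5
y = w₂h = 2×5 = 10

Backward pass:
∂L/∂y = 2(y - t) = 2(10 - 2) = 16
∂y/∂h = w₂ = 2
∂h/∂z = 1 (ReLU derivative)
∂z/∂w₁ = x = 5

∂L/∂w₁ = 16 × 2 × 1 × 5 = 160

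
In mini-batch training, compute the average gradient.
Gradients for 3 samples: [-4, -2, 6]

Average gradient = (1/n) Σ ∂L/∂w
Average gradient = 0

Average = (1/3)(-4 + -2 + 6) = 0/3 = 0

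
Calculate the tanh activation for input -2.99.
-0.995

tanh(-2.99) = (e^(-2.99) - e^(2.99))/(e^(-2.99) + e^(2.99)) = -0.995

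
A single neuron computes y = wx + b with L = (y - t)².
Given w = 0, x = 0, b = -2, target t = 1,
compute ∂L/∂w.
∂L/∂w = 0

y = wx + b = (0)(0) + -2 = -2
∂L/∂y = 2(y - t) = 2(-2 - 1) = -6
∂y/∂w = x = 0
∂L/∂w = ∂L/∂y · ∂y/∂w = -6 × 0 = 0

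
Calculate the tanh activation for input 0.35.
0.3364

tanh(0.35) = (e^(0.35) - e^(-0.35))/(e^(0.35) + e^(-0.35)) = 0.3364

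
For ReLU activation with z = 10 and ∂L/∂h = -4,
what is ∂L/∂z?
∂L/∂z = -4

h = ReLU(10) = 10
Since z > 0: ∂h/∂z = 1
∂L/∂z = ∂L/∂h · ∂h/∂z = -4 × 1 = -4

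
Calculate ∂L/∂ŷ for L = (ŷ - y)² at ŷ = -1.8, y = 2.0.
∂L/∂ŷ = -7.6

∂L/∂ŷ = 2(ŷ - y) = 2(-1.8 - 2.0) = 2(-3.8) = -7.6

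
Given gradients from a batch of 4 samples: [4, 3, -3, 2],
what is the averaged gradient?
Average gradient = 1.5

Average = (1/4)(4 + 3 + -3 + 2) = 6/4 = 1.5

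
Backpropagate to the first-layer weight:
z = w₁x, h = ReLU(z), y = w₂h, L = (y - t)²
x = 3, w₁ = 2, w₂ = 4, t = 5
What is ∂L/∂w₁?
∂L/∂w₁ = 456

Forward pass:
z = w₁x = 2×3 = 6
h = ReLU(6) = 6
y = w₂h = 4×6 = 24

Backward pass:
∂L/∂y = 2(y - t) = 2(24 - 5) = 38
∂y/∂h = w₂ = 4
∂h/∂z = 1 (ReLU derivative)
∂z/∂w₁ = x = 3

∂L/∂w₁ = 38 × 4 × 1 × 3 = 456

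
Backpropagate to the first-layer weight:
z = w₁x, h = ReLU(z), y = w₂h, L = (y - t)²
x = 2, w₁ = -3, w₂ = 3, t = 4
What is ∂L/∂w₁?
∂L/∂w₁ = 0

Forward pass:
z = w₁x = -3×2 = -6
h = ReLU(-6) = 0
y = w₂h = 3×0 = 0

Backward pass:
∂L/∂y = 2(y - t) = 2(0 - 4) = -8
∂y/∂h = w₂ = 3
∂h/∂z = 0 (ReLU derivative)
∂z/∂w₁ = x = 2

∂L/∂w₁ = -8 × 3 × 0 × 2 = 0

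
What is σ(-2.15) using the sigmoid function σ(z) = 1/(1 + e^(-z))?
0.1043

sigmoid(-2.15) = 1/(1 + e^(2.15)) = 1/(1 + 8.585) = 0.1043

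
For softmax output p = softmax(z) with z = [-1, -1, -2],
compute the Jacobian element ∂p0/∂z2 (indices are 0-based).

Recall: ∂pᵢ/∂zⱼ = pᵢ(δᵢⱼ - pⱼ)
∂p0/∂z2 = -0.06561

p = softmax(z) = [0.4223, 0.4223, 0.1554]
p0 = 0.4223, p2 = 0.1554

∂p0/∂z2 = -p0 × p2 = -0.4223 × 0.1554 = -0.06561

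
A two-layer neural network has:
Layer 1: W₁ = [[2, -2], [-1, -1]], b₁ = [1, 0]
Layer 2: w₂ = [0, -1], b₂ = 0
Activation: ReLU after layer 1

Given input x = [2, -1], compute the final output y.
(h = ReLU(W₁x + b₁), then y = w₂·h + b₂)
y = 0

Layer 1 pre-activation: z₁ = [7, -1]
After ReLU: h = [7, 0]
Layer 2 output: y = 0×7 + -1×0 + 0 = 0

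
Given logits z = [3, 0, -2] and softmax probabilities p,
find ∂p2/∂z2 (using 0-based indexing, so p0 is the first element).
∂p2/∂z2 = 0.006337

p = softmax(z) = [0.9465, 0.04712, 0.006377]
p2 = 0.006377

∂p2/∂z2 = p2(1 - p2) = 0.006377 × (1 - 0.006377) = 0.006337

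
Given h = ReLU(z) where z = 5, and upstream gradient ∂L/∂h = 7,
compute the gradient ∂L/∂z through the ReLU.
∂L/∂z = 7

h = ReLU(5) = 5
Since z > 0: ∂h/∂z = 1
∂L/∂z = ∂L/∂h · ∂h/∂z = 7 × 1 = 7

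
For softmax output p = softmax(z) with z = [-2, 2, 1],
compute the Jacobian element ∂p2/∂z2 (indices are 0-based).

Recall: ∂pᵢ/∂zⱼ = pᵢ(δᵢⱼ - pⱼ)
∂p2/∂z2 = 0.195

p = softmax(z) = [0.01321, 0.7214, 0.2654]
p2 = 0.2654

∂p2/∂z2 = p2(1 - p2) = 0.2654 × (1 - 0.2654) = 0.195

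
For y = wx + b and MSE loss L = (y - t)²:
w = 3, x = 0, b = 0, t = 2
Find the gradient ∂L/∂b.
∂L/∂b = -4

y = wx + b = (3)(0) + 0 = 0
∂L/∂y = 2(y - t) = 2(0 - 2) = -4
∂y/∂b = 1
∂L/∂b = ∂L/∂y · ∂y/∂b = -4 × 1 = -4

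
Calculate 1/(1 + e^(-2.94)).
0.9498

sigmoid(2.94) = 1/(1 + e^(-2.94)) = 1/(1 + 0.05287) = 0.9498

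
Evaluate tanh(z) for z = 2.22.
0.9767

tanh(2.22) = (e^(2.22) - e^(-2.22))/(e^(2.22) + e^(-2.22)) = 0.9767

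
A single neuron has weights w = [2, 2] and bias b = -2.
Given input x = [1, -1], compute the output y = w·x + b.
y = -2

y = (2)(1) + (2)(-1) + -2 = -2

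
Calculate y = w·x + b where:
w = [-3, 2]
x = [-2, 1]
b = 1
y = 9

y = (-3)(-2) + (2)(1) + 1 = 9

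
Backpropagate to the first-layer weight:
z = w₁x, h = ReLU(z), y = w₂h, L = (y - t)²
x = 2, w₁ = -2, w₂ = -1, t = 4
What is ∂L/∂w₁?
∂L/∂w₁ = 0

Forward pass:
z = w₁x = -2×2 = -4
h = ReLU(-4) = 0
y = w₂h = -1×0 = 0

Backward pass:
∂L/∂y = 2(y - t) = 2(0 - 4) = -8
∂y/∂h = w₂ = -1
∂h/∂z = 0 (ReLU derivative)
∂z/∂w₁ = x = 2

∂L/∂w₁ = -8 × -1 × 0 × 2 = 0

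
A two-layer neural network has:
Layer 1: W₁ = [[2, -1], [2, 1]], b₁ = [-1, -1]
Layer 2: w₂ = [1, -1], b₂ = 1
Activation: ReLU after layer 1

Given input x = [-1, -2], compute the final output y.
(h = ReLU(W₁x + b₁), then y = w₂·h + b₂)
y = 1

Layer 1 pre-activation: z₁ = [-1, -5]
After ReLU: h = [0, 0]
Layer 2 output: y = 1×0 + -1×0 + 1 = 1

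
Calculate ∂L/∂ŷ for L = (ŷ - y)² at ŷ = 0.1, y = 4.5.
∂L/∂ŷ = -8.8

∂L/∂ŷ = 2(ŷ - y) = 2(0.1 - 4.5) = 2(-4.4) = -8.8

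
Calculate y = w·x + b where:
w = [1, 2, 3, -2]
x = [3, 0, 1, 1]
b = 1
y = 5

y = (1)(3) + (2)(0) + (3)(1) + (-2)(1) + 1 = 5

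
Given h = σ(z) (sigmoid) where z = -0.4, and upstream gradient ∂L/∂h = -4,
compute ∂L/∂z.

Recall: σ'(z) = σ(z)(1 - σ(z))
∂L/∂z = -0.961

σ(-0.4) = 0.4013
σ'(-0.4) = σ(-0.4)(1 - σ(-0.4)) = 0.4013 × 0.5987 = 0.2403
∂L/∂z = ∂L/∂h · σ'(z) = -4 × 0.2403 = -0.961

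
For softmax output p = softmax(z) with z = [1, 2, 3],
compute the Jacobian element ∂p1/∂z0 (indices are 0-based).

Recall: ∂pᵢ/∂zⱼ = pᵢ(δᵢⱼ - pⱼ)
∂p1/∂z0 = -0.02203

p = softmax(z) = [0.09003, 0.2447, 0.6652]
p1 = 0.2447, p0 = 0.09003

∂p1/∂z0 = -p1 × p0 = -0.2447 × 0.09003 = -0.02203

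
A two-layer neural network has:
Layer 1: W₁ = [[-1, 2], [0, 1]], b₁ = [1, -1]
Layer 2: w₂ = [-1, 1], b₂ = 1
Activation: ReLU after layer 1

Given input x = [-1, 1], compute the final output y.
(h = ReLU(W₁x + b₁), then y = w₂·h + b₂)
y = -3

Layer 1 pre-activation: z₁ = [4, 0]
After ReLU: h = [4, 0]
Layer 2 output: y = -1×4 + 1×0 + 1 = -3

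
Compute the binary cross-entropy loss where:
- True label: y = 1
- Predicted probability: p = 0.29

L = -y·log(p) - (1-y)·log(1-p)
L = 1.238

L = -1·log(0.29) - 0·log(0.71) = -log(0.29) = 1.238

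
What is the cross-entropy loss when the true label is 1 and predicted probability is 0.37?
L = 0.9943

L = -1·log(0.37) - 0·log(0.63) = -log(0.37) = 0.9943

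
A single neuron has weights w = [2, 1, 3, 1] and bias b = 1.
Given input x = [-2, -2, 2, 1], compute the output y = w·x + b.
y = 2

y = (2)(-2) + (1)(-2) + (3)(2) + (1)(1) + 1 = 2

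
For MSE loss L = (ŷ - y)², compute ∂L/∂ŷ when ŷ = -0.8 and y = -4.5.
∂L/∂ŷ = 7.4

∂L/∂ŷ = 2(ŷ - y) = 2(-0.8 - -4.5) = 2(3.7) = 7.4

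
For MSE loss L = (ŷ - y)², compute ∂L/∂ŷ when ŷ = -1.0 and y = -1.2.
∂L/∂ŷ = 0.4

∂L/∂ŷ = 2(ŷ - y) = 2(-1.0 - -1.2) = 2(0.2) = 0.4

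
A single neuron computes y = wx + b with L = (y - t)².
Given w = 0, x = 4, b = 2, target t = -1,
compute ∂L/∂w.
∂L/∂w = 24

y = wx + b = (0)(4) + 2 = 2
∂L/∂y = 2(y - t) = 2(2 - -1) = 6
∂y/∂w = x = 4
∂L/∂w = ∂L/∂y · ∂y/∂w = 6 × 4 = 24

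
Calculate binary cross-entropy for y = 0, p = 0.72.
L = 1.273

L = -0·log(0.72) - 1·log(0.28) = -log(0.28) = 1.273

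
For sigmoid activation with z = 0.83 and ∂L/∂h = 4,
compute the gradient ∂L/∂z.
∂L/∂z = 0.8458

σ(0.83) = 0.6964
σ'(0.83) = σ(0.83)(1 - σ(0.83)) = 0.6964 × 0.3036 = 0.2114
∂L/∂z = ∂L/∂h · σ'(z) = 4 × 0.2114 = 0.8458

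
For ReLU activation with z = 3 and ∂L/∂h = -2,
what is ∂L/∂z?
∂L/∂z = -2

h = ReLU(3) = 3
Since z > 0: ∂h/∂z = 1
∂L/∂z = ∂L/∂h · ∂h/∂z = -2 × 1 = -2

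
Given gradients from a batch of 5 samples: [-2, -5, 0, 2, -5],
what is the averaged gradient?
Average gradient = -2

Average = (1/5)(-2 + -5 + 0 + 2 + -5) = -10/5 = -2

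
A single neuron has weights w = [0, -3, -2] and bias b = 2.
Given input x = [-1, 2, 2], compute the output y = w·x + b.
y = -8

y = (0)(-1) + (-3)(2) + (-2)(2) + 2 = -8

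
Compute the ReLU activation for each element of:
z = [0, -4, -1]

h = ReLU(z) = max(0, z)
h = [0, 0, 0]

ReLU applied element-wise: max(0,0)=0, max(0,-4)=0, max(0,-1)=0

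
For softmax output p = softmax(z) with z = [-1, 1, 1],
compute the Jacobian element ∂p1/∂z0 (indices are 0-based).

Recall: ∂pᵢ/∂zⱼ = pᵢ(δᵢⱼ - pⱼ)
∂p1/∂z0 = -0.02968

p = softmax(z) = [0.06338, 0.4683, 0.4683]
p1 = 0.4683, p0 = 0.06338

∂p1/∂z0 = -p1 × p0 = -0.4683 × 0.06338 = -0.02968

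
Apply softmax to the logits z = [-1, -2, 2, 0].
p = [0.0414, 0.0152, 0.831, 0.1125]

exp(z) = [0.3679, 0.1353, 7.389, 1]
Sum = 8.892
p = [0.0414, 0.0152, 0.831, 0.1125]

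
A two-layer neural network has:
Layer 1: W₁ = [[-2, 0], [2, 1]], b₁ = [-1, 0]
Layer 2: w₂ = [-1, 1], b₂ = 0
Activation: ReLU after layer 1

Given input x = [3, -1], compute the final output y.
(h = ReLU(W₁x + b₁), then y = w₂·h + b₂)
y = 5

Layer 1 pre-activation: z₁ = [-7, 5]
After ReLU: h = [0, 5]
Layer 2 output: y = -1×0 + 1×5 + 0 = 5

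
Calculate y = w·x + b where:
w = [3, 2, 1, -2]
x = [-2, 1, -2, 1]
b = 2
y = -6

y = (3)(-2) + (2)(1) + (1)(-2) + (-2)(1) + 2 = -6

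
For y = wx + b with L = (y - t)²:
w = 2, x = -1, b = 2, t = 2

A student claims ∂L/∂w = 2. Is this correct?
Incorrect

y = (2)(-1) + 2 = 0
∂L/∂y = 2(y - t) = 2(0 - 2) = -4
∂y/∂w = x = -1
∂L/∂w = -4 × -1 = 4

Claimed value: 2
Incorrect: The correct gradient is 4.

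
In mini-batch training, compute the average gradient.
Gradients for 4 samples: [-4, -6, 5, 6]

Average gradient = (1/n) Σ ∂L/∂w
Average gradient = 0.25

Average = (1/4)(-4 + -6 + 5 + 6) = 1/4 = 0.25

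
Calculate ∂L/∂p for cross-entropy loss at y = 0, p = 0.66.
∂L/∂p = 2.941

∂L/∂p = -y/p + (1-y)/(1-p) = 0 + 1/0.34 = 2.941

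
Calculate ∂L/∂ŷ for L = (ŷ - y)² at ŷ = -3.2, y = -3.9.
∂L/∂ŷ = 1.4

∂L/∂ŷ = 2(ŷ - y) = 2(-3.2 - -3.9) = 2(0.7) = 1.4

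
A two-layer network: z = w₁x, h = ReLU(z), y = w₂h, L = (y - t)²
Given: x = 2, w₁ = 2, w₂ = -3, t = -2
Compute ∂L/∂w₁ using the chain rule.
∂L/∂w₁ = 120

Forward pass:
z = w₁x = 2×2 = 4
h = ReLU(4) = 4
y = w₂h = -3×4 = -12

Backward pass:
∂L/∂y = 2(y - t) = 2(-12 - -2) = -20
∂y/∂h = w₂ = -3
∂h/∂z = 1 (ReLU derivative)
∂z/∂w₁ = x = 2

∂L/∂w₁ = -20 × -3 × 1 × 2 = 120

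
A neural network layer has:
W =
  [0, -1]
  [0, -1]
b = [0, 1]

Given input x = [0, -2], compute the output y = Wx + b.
y = [2, 3]

Wx = [0×0 + -1×-2, 0×0 + -1×-2]
   = [2, 2]
y = Wx + b = [2 + 0, 2 + 1] = [2, 3]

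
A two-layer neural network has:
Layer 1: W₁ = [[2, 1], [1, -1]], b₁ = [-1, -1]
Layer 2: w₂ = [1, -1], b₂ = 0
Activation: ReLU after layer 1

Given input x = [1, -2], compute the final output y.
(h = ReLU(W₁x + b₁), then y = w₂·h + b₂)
y = -2

Layer 1 pre-activation: z₁ = [-1, 2]
After ReLU: h = [0, 2]
Layer 2 output: y = 1×0 + -1×2 + 0 = -2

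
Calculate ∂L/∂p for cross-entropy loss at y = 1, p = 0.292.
∂L/∂p = -3.425

∂L/∂p = -y/p + (1-y)/(1-p) = -1/0.292 + 0 = -3.425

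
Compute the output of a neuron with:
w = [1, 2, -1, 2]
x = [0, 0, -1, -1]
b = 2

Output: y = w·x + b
y = 1

y = (1)(0) + (2)(0) + (-1)(-1) + (2)(-1) + 2 = 1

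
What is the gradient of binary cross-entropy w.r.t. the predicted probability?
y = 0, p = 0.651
∂L/∂p = 2.865

∂L/∂p = -y/p + (1-y)/(1-p) = 0 + 1/0.349 = 2.865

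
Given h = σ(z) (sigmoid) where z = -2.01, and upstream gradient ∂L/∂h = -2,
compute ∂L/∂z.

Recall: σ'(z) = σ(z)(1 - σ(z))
∂L/∂z = -0.2084

σ(-2.01) = 0.1182
σ'(-2.01) = σ(-2.01)(1 - σ(-2.01)) = 0.1182 × 0.8818 = 0.1042
∂L/∂z = ∂L/∂h · σ'(z) = -2 × 0.1042 = -0.2084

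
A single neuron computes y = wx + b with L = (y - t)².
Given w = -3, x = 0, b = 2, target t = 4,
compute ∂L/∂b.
∂L/∂b = -4

y = wx + b = (-3)(0) + 2 = 2
∂L/∂y = 2(y - t) = 2(2 - 4) = -4
∂y/∂b = 1
∂L/∂b = ∂L/∂y · ∂y/∂b = -4 × 1 = -4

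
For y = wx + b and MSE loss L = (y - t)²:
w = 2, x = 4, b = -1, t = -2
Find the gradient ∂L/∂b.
∂L/∂b = 18

y = wx + b = (2)(4) + -1 = 7
∂L/∂y = 2(y - t) = 2(7 - -2) = 18
∂y/∂b = 1
∂L/∂b = ∂L/∂y · ∂y/∂b = 18 × 1 = 18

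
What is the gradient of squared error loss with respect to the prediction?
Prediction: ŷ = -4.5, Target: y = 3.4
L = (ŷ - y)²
∂L/∂ŷ = -15.8

∂L/∂ŷ = 2(ŷ - y) = 2(-4.5 - 3.4) = 2(-7.9) = -15.8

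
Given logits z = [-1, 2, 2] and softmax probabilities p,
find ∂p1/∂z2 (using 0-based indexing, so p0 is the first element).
∂p1/∂z2 = -0.238

p = softmax(z) = [0.02429, 0.4879, 0.4879]
p1 = 0.4879, p2 = 0.4879

∂p1/∂z2 = -p1 × p2 = -0.4879 × 0.4879 = -0.238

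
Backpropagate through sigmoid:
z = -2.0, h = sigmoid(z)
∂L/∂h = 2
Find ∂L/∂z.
∂L/∂z = 0.21

σ(-2.0) = 0.1192
σ'(-2.0) = σ(-2.0)(1 - σ(-2.0)) = 0.1192 × 0.8808 = 0.105
∂L/∂z = ∂L/∂h · σ'(z) = 2 × 0.105 = 0.21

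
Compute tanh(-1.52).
-0.9087

tanh(-1.52) = (e^(-1.52) - e^(1.52))/(e^(-1.52) + e^(1.52)) = -0.9087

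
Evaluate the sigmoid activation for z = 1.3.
0.7858

sigmoid(1.3) = 1/(1 + e^(-1.3)) = 1/(1 + 0.2725) = 0.7858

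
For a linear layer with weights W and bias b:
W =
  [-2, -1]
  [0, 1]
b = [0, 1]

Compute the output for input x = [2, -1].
y = [-3, 0]

Wx = [-2×2 + -1×-1, 0×2 + 1×-1]
   = [-3, -1]
y = Wx + b = [-3 + 0, -1 + 1] = [-3, 0]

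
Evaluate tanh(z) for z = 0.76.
0.6411

tanh(0.76) = (e^(0.76) - e^(-0.76))/(e^(0.76) + e^(-0.76)) = 0.6411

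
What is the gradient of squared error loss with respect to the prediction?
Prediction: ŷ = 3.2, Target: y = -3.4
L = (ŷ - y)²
∂L/∂ŷ = 13.2

∂L/∂ŷ = 2(ŷ - y) = 2(3.2 - -3.4) = 2(6.6) = 13.2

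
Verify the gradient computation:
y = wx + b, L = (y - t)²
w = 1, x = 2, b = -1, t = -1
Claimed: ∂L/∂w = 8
Correct

y = (1)(2) + -1 = 1
∂L/∂y = 2(y - t) = 2(1 - -1) = 4
∂y/∂w = x = 2
∂L/∂w = 4 × 2 = 8

Claimed value: 8
Correct: The correct gradient is 8.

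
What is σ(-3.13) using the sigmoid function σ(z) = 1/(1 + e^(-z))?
0.04189

sigmoid(-3.13) = 1/(1 + e^(3.13)) = 1/(1 + 22.87) = 0.04189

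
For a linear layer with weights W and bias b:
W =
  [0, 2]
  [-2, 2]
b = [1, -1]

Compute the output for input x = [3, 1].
y = [3, -5]

Wx = [0×3 + 2×1, -2×3 + 2×1]
   = [2, -4]
y = Wx + b = [2 + 1, -4 + -1] = [3, -5]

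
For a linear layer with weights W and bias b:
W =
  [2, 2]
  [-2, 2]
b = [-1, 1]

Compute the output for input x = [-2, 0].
y = [-5, 5]

Wx = [2×-2 + 2×0, -2×-2 + 2×0]
   = [-4, 4]
y = Wx + b = [-4 + -1, 4 + 1] = [-5, 5]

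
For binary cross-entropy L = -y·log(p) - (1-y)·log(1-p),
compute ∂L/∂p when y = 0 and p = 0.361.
∂L/∂p = 1.565

∂L/∂p = -y/p + (1-y)/(1-p) = 0 + 1/0.639 = 1.565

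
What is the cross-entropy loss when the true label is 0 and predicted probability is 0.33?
L = 0.4005

L = -0·log(0.33) - 1·log(0.67) = -log(0.67) = 0.4005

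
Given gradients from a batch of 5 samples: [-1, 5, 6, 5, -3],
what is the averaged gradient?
Average gradient = 2.4

Average = (1/5)(-1 + 5 + 6 + 5 + -3) = 12/5 = 2.4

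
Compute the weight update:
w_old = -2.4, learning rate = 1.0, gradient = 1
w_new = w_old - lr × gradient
w_new = -3.4

w_new = w - η·∂L/∂w = -2.4 - 1.0×(1) = -2.4 - (1) = -3.4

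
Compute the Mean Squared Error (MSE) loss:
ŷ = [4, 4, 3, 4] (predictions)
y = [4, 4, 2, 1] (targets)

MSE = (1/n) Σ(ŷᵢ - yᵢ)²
MSE = 2.5

MSE = (1/4)((4-4)² + (4-4)² + (3-2)² + (4-1)²) = (1/4)(0 + 0 + 1 + 9) = 2.5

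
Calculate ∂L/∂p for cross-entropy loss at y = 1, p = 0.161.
∂L/∂p = -6.211

∂L/∂p = -y/p + (1-y)/(1-p) = -1/0.161 + 0 = -6.211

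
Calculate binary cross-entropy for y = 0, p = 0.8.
L = 1.609

L = -0·log(0.8) - 1·log(0.2) = -log(0.2) = 1.609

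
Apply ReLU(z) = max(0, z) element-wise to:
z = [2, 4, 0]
h = [2, 4, 0]

ReLU applied element-wise: max(0,2)=2, max(0,4)=4, max(0,0)=0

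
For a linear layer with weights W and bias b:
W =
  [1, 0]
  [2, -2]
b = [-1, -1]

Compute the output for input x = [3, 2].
y = [2, 1]

Wx = [1×3 + 0×2, 2×3 + -2×2]
   = [3, 2]
y = Wx + b = [3 + -1, 2 + -1] = [2, 1]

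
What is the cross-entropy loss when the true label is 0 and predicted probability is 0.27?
L = 0.3147

L = -0·log(0.27) - 1·log(0.73) = -log(0.73) = 0.3147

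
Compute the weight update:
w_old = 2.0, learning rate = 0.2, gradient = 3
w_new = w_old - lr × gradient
w_new = 1.4

w_new = w - η·∂L/∂w = 2.0 - 0.2×(3) = 2.0 - (0.6) = 1.4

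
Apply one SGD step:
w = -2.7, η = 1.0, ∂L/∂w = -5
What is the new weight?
w_new = 2.3

w_new = w - η·∂L/∂w = -2.7 - 1.0×(-5) = -2.7 - (-5) = 2.3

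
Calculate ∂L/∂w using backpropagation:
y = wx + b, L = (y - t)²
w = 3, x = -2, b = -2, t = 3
∂L/∂w = 44

y = wx + b = (3)(-2) + -2 = -8
∂L/∂y = 2(y - t) = 2(-8 - 3) = -22
∂y/∂w = x = -2
∂L/∂w = ∂L/∂y · ∂y/∂w = -22 × -2 = 44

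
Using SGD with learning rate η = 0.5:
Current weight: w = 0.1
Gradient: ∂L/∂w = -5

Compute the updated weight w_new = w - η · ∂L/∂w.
w_new = 2.6

w_new = w - η·∂L/∂w = 0.1 - 0.5×(-5) = 0.1 - (-2.5) = 2.6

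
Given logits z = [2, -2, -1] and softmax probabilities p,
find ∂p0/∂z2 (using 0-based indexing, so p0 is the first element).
∂p0/∂z2 = -0.04364

p = softmax(z) = [0.9362, 0.01715, 0.04661]
p0 = 0.9362, p2 = 0.04661

∂p0/∂z2 = -p0 × p2 = -0.9362 × 0.04661 = -0.04364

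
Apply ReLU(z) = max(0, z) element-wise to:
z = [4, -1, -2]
h = [4, 0, 0]

ReLU applied element-wise: max(0,4)=4, max(0,-1)=0, max(0,-2)=0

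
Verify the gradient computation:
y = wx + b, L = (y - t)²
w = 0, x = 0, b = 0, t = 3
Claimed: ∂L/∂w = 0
Correct

y = (0)(0) + 0 = 0
∂L/∂y = 2(y - t) = 2(0 - 3) = -6
∂y/∂w = x = 0
∂L/∂w = -6 × 0 = 0

Claimed value: 0
Correct: The correct gradient is 0.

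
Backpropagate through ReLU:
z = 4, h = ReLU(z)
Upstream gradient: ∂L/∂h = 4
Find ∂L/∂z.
∂L/∂z = 4

h = ReLU(4) = 4
Since z > 0: ∂h/∂z = 1
∂L/∂z = ∂L/∂h · ∂h/∂z = 4 × 1 = 4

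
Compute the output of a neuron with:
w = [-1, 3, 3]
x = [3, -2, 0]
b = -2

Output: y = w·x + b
y = -11

y = (-1)(3) + (3)(-2) + (3)(0) + -2 = -11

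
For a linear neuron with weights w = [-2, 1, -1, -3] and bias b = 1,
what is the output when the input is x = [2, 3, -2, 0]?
y = 2

y = (-2)(2) + (1)(3) + (-1)(-2) + (-3)(0) + 1 = 2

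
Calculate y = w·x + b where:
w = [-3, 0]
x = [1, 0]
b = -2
y = -5

y = (-3)(1) + (0)(0) + -2 = -5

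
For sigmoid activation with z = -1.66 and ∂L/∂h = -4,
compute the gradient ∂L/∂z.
∂L/∂z = -0.537

σ(-1.66) = 0.1598
σ'(-1.66) = σ(-1.66)(1 - σ(-1.66)) = 0.1598 × 0.8402 = 0.1342
∂L/∂z = ∂L/∂h · σ'(z) = -4 × 0.1342 = -0.537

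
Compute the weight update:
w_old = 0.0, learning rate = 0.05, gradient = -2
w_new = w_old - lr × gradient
w_new = 0.1

w_new = w - η·∂L/∂w = 0.0 - 0.05×(-2) = 0.0 - (-0.1) = 0.1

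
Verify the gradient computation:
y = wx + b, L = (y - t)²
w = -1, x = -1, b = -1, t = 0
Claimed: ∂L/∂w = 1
Incorrect

y = (-1)(-1) + -1 = 0
∂L/∂y = 2(y - t) = 2(0 - 0) = 0
∂y/∂w = x = -1
∂L/∂w = 0 × -1 = 0

Claimed value: 1
Incorrect: The correct gradient is 0.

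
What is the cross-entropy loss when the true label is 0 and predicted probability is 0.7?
L = 1.204

L = -0·log(0.7) - 1·log(0.3) = -log(0.3) = 1.204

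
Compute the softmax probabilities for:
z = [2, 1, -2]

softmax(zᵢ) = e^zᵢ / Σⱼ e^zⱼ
p = [0.7214, 0.2654, 0.0132]

exp(z) = [7.389, 2.718, 0.1353]
Sum = 10.24
p = [0.7214, 0.2654, 0.0132]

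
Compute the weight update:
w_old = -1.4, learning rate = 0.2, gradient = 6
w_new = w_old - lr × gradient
w_new = -2.6

w_new = w - η·∂L/∂w = -1.4 - 0.2×(6) = -1.4 - (1.2) = -2.6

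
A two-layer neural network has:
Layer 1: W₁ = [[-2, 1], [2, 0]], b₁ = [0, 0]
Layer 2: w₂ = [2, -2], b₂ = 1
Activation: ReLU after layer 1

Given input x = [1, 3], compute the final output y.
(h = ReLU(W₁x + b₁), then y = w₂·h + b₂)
y = -1

Layer 1 pre-activation: z₁ = [1, 2]
After ReLU: h = [1, 2]
Layer 2 output: y = 2×1 + -2×2 + 1 = -1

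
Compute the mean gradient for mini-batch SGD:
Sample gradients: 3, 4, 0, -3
Average gradient = 1

Average = (1/4)(3 + 4 + 0 + -3) = 4/4 = 1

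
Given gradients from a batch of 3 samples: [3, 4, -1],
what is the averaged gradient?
Average gradient = 2

Average = (1/3)(3 + 4 + -1) = 6/3 = 2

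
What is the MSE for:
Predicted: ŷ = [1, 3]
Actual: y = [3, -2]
MSE = 14.5

MSE = (1/2)((1-3)² + (3--2)²) = (1/2)(4 + 25) = 14.5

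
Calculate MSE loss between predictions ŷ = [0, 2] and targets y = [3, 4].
MSE = 6.5

MSE = (1/2)((0-3)² + (2-4)²) = (1/2)(9 + 4) = 6.5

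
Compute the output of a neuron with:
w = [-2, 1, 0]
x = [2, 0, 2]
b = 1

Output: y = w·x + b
y = -3

y = (-2)(2) + (1)(0) + (0)(2) + 1 = -3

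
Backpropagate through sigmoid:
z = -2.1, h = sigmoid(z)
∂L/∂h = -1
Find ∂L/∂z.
∂L/∂z = -0.09719

σ(-2.1) = 0.1091
σ'(-2.1) = σ(-2.1)(1 - σ(-2.1)) = 0.1091 × 0.8909 = 0.09719
∂L/∂z = ∂L/∂h · σ'(z) = -1 × 0.09719 = -0.09719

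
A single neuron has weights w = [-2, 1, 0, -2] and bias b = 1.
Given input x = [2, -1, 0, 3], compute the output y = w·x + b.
y = -10

y = (-2)(2) + (1)(-1) + (0)(0) + (-2)(3) + 1 = -10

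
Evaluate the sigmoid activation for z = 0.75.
0.6792

sigmoid(0.75) = 1/(1 + e^(-0.75)) = 1/(1 + 0.4724) = 0.6792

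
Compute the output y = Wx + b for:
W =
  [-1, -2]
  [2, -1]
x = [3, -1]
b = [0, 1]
y = [-1, 8]

Wx = [-1×3 + -2×-1, 2×3 + -1×-1]
   = [-1, 7]
y = Wx + b = [-1 + 0, 7 + 1] = [-1, 8]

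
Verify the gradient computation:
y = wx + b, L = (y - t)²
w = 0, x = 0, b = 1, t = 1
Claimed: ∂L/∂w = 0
Correct

y = (0)(0) + 1 = 1
∂L/∂y = 2(y - t) = 2(1 - 1) = 0
∂y/∂w = x = 0
∂L/∂w = 0 × 0 = 0

Claimed value: 0
Correct: The correct gradient is 0.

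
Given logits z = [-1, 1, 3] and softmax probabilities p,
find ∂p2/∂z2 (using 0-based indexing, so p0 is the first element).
∂p2/∂z2 = 0.1154

p = softmax(z) = [0.01588, 0.1173, 0.8668]
p2 = 0.8668

∂p2/∂z2 = p2(1 - p2) = 0.8668 × (1 - 0.8668) = 0.1154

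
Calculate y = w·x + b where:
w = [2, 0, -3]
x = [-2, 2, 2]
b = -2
y = -12

y = (2)(-2) + (0)(2) + (-3)(2) + -2 = -12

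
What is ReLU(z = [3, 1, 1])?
h = [3, 1, 1]

ReLU applied element-wise: max(0,3)=3, max(0,1)=1, max(0,1)=1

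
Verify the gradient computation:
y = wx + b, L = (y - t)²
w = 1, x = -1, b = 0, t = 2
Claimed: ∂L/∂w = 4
Incorrect

y = (1)(-1) + 0 = -1
∂L/∂y = 2(y - t) = 2(-1 - 2) = -6
∂y/∂w = x = -1
∂L/∂w = -6 × -1 = 6

Claimed value: 4
Incorrect: The correct gradient is 6.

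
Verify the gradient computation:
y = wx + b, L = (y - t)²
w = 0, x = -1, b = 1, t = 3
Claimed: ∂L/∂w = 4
Correct

y = (0)(-1) + 1 = 1
∂L/∂y = 2(y - t) = 2(1 - 3) = -4
∂y/∂w = x = -1
∂L/∂w = -4 × -1 = 4

Claimed value: 4
Correct: The correct gradient is 4.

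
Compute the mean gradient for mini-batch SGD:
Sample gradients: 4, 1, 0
Average gradient = 1.667

Average = (1/3)(4 + 1 + 0) = 5/3 = 1.667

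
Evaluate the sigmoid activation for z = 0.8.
0.69

sigmoid(0.8) = 1/(1 + e^(-0.8)) = 1/(1 + 0.4493) = 0.69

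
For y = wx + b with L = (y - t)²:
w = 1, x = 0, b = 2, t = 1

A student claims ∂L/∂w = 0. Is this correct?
Correct

y = (1)(0) + 2 = 2
∂L/∂y = 2(y - t) = 2(2 - 1) = 2
∂y/∂w = x = 0
∂L/∂w = 2 × 0 = 0

Claimed value: 0
Correct: The correct gradient is 0.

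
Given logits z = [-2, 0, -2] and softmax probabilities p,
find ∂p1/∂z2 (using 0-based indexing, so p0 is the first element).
∂p1/∂z2 = -0.08382

p = softmax(z) = [0.1065, 0.787, 0.1065]
p1 = 0.787, p2 = 0.1065

∂p1/∂z2 = -p1 × p2 = -0.787 × 0.1065 = -0.08382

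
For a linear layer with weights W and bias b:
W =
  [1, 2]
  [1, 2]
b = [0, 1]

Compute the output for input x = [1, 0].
y = [1, 2]

Wx = [1×1 + 2×0, 1×1 + 2×0]
   = [1, 1]
y = Wx + b = [1 + 0, 1 + 1] = [1, 2]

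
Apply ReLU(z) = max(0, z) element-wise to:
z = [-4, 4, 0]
h = [0, 4, 0]

ReLU applied element-wise: max(0,-4)=0, max(0,4)=4, max(0,0)=0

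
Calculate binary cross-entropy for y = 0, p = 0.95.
L = 2.996

L = -0·log(0.95) - 1·log(0.05) = -log(0.05) = 2.996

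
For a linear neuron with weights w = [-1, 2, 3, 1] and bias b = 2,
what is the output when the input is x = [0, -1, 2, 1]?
y = 7

y = (-1)(0) + (2)(-1) + (3)(2) + (1)(1) + 2 = 7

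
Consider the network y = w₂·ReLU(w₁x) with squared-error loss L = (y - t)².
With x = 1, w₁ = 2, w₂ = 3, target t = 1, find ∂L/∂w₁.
∂L/∂w₁ = 30

Forward pass:
z = w₁x = 2×1 = 2
h = ReLU(2) = 2
y = w₂h = 3×2 = 6

Backward pass:
∂L/∂y = 2(y - t) = 2(6 - 1) = 10
∂y/∂h = w₂ = 3
∂h/∂z = 1 (ReLU derivative)
∂z/∂w₁ = x = 1

∂L/∂w₁ = 10 × 3 × 1 × 1 = 30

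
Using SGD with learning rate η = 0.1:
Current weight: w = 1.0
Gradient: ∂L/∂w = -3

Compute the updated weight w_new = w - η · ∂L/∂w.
w_new = 1.3

w_new = w - η·∂L/∂w = 1.0 - 0.1×(-3) = 1.0 - (-0.3) = 1.3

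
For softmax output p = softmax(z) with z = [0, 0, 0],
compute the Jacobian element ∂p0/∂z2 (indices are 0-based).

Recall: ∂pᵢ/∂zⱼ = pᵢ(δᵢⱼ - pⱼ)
∂p0/∂z2 = -0.1111

p = softmax(z) = [0.3333, 0.3333, 0.3333]
p0 = 0.3333, p2 = 0.3333

∂p0/∂z2 = -p0 × p2 = -0.3333 × 0.3333 = -0.1111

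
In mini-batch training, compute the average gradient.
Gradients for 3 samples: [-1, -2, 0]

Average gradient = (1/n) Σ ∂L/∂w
Average gradient = -1

Average = (1/3)(-1 + -2 + 0) = -3/3 = -1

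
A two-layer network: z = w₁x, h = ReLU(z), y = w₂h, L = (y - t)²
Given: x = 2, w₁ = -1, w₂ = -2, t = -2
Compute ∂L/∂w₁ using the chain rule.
∂L/∂w₁ = 0

Forward pass:
z = w₁x = -1×2 = -2
h = ReLU(-2) = 0
y = w₂h = -2×0 = 0

Backward pass:
∂L/∂y = 2(y - t) = 2(0 - -2) = 4
∂y/∂h = w₂ = -2
∂h/∂z = 0 (ReLU derivative)
∂z/∂w₁ = x = 2

∂L/∂w₁ = 4 × -2 × 0 × 2 = 0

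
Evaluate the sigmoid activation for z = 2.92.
0.9488

sigmoid(2.92) = 1/(1 + e^(-2.92)) = 1/(1 + 0.05393) = 0.9488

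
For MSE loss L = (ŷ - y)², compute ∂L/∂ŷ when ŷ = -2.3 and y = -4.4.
∂L/∂ŷ = 4.2

∂L/∂ŷ = 2(ŷ - y) = 2(-2.3 - -4.4) = 2(2.1) = 4.2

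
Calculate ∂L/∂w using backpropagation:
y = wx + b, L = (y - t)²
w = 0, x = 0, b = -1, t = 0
∂L/∂w = 0

y = wx + b = (0)(0) + -1 = -1
∂L/∂y = 2(y - t) = 2(-1 - 0) = -2
∂y/∂w = x = 0
∂L/∂w = ∂L/∂y · ∂y/∂w = -2 × 0 = 0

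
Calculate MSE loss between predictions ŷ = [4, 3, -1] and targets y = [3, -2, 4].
MSE = 17

MSE = (1/3)((4-3)² + (3--2)² + (-1-4)²) = (1/3)(1 + 25 + 25) = 17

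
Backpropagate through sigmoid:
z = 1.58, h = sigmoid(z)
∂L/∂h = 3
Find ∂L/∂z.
∂L/∂z = 0.4249

σ(1.58) = 0.8292
σ'(1.58) = σ(1.58)(1 - σ(1.58)) = 0.8292 × 0.1708 = 0.1416
∂L/∂z = ∂L/∂h · σ'(z) = 3 × 0.1416 = 0.4249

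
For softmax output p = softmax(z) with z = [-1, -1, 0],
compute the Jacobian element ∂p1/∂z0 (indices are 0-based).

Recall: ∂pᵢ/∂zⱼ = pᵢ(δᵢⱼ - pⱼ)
∂p1/∂z0 = -0.04492

p = softmax(z) = [0.2119, 0.2119, 0.5761]
p1 = 0.2119, p0 = 0.2119

∂p1/∂z0 = -p1 × p0 = -0.2119 × 0.2119 = -0.04492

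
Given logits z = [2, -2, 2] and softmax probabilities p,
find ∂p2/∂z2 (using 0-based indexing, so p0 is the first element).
∂p2/∂z2 = 0.25

p = softmax(z) = [0.4955, 0.009075, 0.4955]
p2 = 0.4955

∂p2/∂z2 = p2(1 - p2) = 0.4955 × (1 - 0.4955) = 0.25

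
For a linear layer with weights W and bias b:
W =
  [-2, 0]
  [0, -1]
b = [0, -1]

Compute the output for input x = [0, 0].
y = [0, -1]

Wx = [-2×0 + 0×0, 0×0 + -1×0]
   = [0, 0]
y = Wx + b = [0 + 0, 0 + -1] = [0, -1]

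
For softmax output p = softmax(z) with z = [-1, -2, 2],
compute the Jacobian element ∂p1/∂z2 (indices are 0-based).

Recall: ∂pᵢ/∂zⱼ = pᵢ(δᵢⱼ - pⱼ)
∂p1/∂z2 = -0.01605

p = softmax(z) = [0.04661, 0.01715, 0.9362]
p1 = 0.01715, p2 = 0.9362

∂p1/∂z2 = -p1 × p2 = -0.01715 × 0.9362 = -0.01605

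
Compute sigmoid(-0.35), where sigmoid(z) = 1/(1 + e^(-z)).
0.4134

sigmoid(-0.35) = 1/(1 + e^(0.35)) = 1/(1 + 1.419) = 0.4134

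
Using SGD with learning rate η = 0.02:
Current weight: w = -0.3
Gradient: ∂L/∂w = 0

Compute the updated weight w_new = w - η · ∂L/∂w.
w_new = -0.3

w_new = w - η·∂L/∂w = -0.3 - 0.02×(0) = -0.3 - (0) = -0.3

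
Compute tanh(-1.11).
-0.8041

tanh(-1.11) = (e^(-1.11) - e^(1.11))/(e^(-1.11) + e^(1.11)) = -0.8041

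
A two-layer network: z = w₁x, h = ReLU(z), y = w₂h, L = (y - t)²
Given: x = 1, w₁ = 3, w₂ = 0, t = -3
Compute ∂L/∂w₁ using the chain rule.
∂L/∂w₁ = 0

Forward pass:
z = w₁x = 3×1 = 3
h = ReLU(3) = 3
y = w₂h = 0×3 = 0

Backward pass:
∂L/∂y = 2(y - t) = 2(0 - -3) = 6
∂y/∂h = w₂ = 0
∂h/∂z = 1 (ReLU derivative)
∂z/∂w₁ = x = 1

∂L/∂w₁ = 6 × 0 × 1 × 1 = 0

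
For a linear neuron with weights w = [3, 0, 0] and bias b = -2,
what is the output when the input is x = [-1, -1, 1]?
y = -5

y = (3)(-1) + (0)(-1) + (0)(1) + -2 = -5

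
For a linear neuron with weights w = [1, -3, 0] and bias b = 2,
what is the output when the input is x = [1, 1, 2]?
y = 0

y = (1)(1) + (-3)(1) + (0)(2) + 2 = 0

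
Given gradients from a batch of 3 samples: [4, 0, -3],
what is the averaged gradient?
Average gradient = 0.3333

Average = (1/3)(4 + 0 + -3) = 1/3 = 0.3333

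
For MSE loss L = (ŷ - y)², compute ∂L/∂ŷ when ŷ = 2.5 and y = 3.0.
∂L/∂ŷ = -1.0

∂L/∂ŷ = 2(ŷ - y) = 2(2.5 - 3.0) = 2(-0.5) = -1.0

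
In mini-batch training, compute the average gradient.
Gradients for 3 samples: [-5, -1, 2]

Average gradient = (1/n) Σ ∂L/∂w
Average gradient = -1.333

Average = (1/3)(-5 + -1 + 2) = -4/3 = -1.333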